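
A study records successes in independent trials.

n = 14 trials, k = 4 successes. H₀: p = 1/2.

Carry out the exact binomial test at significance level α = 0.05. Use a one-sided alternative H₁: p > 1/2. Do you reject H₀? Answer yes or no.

Exact binomial: n=14, k=4, p₀=1/2=0.5000
P(X≥4) from Σ C(n,i)·p₀^i·(1−p₀)^(n−i)
p-value (one-sided, H₁ greater) = 0.97131
At α=0.05: p ≥ α → fail to reject H₀

reject H₀: no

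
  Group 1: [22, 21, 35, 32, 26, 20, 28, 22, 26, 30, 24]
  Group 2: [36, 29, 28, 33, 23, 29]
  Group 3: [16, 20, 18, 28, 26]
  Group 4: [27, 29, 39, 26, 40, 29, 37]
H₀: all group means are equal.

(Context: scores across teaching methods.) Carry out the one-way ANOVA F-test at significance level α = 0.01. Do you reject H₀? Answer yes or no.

reject H₀: yes

Group means [26.00, 29.67, 21.60, 32.43], grand mean 27.552
SSB = Σnᵢ(x̄ᵢ−x̄)² = 396.925; SSW = ΣΣ(x−x̄ᵢ)² = 656.248
MSB = 396.925/3 = 132.3083; MSW = 656.248/25 = 26.2499
F = MSB/MSW = 5.0403
df = (3, 25)
p-value (upper-tail) = 0.00722
At α=0.01: p < α → reject H₀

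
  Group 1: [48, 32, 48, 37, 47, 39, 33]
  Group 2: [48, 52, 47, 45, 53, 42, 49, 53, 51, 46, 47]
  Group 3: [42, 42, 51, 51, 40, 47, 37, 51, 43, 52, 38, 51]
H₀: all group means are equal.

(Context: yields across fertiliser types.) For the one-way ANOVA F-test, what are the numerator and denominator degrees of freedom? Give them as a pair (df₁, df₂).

degrees of freedom = [2, 27]

k = 3 groups, N = 30 total
df = (k−1, N−k) = (3−1, 30−3) = (2, 27)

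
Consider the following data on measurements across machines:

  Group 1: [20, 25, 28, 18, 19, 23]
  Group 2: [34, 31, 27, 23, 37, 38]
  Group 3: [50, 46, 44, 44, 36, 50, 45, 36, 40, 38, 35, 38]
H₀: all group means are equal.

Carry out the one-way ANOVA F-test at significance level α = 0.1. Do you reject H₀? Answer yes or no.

Group means [22.17, 31.67, 41.83], grand mean 34.375
SSB = Σnᵢ(x̄ᵢ−x̄)² = 1605.792; SSW = ΣΣ(x−x̄ᵢ)² = 563.833
MSB = 1605.792/2 = 802.8958; MSW = 563.833/21 = 26.8492
F = MSB/MSW = 29.9039
df = (2, 21)
p-value (upper-tail) = 0.00000
At α=0.1: p < α → reject H₀

reject H₀: yes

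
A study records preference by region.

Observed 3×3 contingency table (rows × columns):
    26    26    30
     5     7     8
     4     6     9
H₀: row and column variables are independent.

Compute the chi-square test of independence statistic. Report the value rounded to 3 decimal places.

Row totals [82, 20, 19], col totals [35, 39, 47], n=121
χ² = (26−23.72)²/23.72 + (26−26.43)²/26.43 + (30−31.85)²/31.85 + (5−5.79)²/5.79 + (7−6.45)²/6.45 + (8−7.77)²/7.77 + (4−5.50)²/5.50 + (6−6.12)²/6.12 + (9−7.38)²/7.38 = 1.2601
df = 4

test statistic = 1.260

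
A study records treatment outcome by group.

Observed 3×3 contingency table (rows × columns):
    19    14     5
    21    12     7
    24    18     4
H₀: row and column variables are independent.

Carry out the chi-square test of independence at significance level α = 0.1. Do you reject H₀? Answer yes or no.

Row totals [38, 40, 46], col totals [64, 44, 16], n=124
χ² = (19−19.61)²/19.61 + (14−13.48)²/13.48 + (5−4.90)²/4.90 + (21−20.65)²/20.65 + (12−14.19)²/14.19 + (7−5.16)²/5.16 + (24−23.74)²/23.74 + (18−16.32)²/16.32 + (4−5.94)²/5.94 = 1.8473
df = 4
p-value (upper-tail) = 0.76382
At α=0.1: p ≥ α → fail to reject H₀

reject H₀: no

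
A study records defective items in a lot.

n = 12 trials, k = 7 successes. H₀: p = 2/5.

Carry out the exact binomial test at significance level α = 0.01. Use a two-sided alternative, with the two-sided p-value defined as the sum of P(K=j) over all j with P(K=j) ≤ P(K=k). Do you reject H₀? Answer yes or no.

reject H₀: no

Exact binomial: n=12, k=7, p₀=2/5=0.4000
P(X=j) = C(n,j)·p₀^j·(1−p₀)^(n−j); p = Σ P(X=j) over j with P(X=j) ≤ P(X=7)
p-value (two-sided) = 0.24166
At α=0.01: p ≥ α → fail to reject H₀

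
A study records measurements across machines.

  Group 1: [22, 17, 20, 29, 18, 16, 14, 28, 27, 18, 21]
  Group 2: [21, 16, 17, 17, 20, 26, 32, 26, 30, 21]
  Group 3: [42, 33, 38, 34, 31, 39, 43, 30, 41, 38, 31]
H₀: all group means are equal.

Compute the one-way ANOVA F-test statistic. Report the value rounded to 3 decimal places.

Group means [20.91, 22.60, 36.36], grand mean 26.750
SSB = Σnᵢ(x̄ᵢ−x̄)² = 1564.145; SSW = ΣΣ(x−x̄ᵢ)² = 767.855
MSB = 1564.145/2 = 782.0727; MSW = 767.855/29 = 26.4777
F = MSB/MSW = 29.5370
df = (2, 29)

test statistic = 29.537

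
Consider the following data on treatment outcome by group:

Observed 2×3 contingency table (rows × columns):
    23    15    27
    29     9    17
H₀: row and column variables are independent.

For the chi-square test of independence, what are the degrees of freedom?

df = (r−1)(c−1) = (2−1)·(3−1) = 2

degrees of freedom = 2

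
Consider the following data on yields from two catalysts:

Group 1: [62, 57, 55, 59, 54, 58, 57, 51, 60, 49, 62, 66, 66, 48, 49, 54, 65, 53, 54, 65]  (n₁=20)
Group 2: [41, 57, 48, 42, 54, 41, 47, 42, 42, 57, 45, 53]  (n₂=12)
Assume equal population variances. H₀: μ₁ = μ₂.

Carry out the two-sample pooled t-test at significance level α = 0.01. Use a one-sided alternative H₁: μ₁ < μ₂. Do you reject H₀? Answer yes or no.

reject H₀: no

x̄₁=57.200, s₁=5.827, n₁=20
x̄₂=47.417, s₂=6.288, n₂=12
s_p² = [19·5.827² + 11·6.288²]/30 = 36.0039
SE = √(s_p²·(1/20+1/12)) = 2.1910
t = (57.200−47.417)/2.1910 = 4.4652
df = 30
p-value (one-sided, H₁ less) = 0.99995
At α=0.01: p ≥ α → fail to reject H₀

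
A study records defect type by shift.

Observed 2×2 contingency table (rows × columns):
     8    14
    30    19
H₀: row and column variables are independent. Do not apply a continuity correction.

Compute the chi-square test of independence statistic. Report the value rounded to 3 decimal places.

Row totals [22, 49], col totals [38, 33], n=71
χ² = (8−11.77)²/11.77 + (14−10.23)²/10.23 + (30−26.23)²/26.23 + (19−22.77)²/22.77 = 3.7723
df = 1

test statistic = 3.772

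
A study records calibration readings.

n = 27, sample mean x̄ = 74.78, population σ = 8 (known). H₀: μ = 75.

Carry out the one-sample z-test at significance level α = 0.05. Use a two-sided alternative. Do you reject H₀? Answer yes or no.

reject H₀: no

SE = σ/√n = 8/√27 = 1.5396
z = (x̄−μ₀)/SE = (74.78−75)/1.5396 = -0.1429
p-value (two-sided) = 0.88637
At α=0.05: p ≥ α → fail to reject H₀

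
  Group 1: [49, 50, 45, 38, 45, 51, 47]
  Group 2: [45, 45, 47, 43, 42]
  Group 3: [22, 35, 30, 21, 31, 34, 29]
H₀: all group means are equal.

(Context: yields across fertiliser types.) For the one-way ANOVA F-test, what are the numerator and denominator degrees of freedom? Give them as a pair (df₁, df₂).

k = 3 groups, N = 19 total
df = (k−1, N−k) = (3−1, 19−3) = (2, 16)

degrees of freedom = [2, 16]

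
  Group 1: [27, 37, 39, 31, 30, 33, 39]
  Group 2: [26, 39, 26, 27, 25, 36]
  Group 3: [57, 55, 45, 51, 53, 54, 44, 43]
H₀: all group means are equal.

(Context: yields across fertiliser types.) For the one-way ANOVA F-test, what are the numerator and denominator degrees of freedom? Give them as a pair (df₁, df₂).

degrees of freedom = [2, 18]

k = 3 groups, N = 21 total
df = (k−1, N−k) = (3−1, 21−3) = (2, 18)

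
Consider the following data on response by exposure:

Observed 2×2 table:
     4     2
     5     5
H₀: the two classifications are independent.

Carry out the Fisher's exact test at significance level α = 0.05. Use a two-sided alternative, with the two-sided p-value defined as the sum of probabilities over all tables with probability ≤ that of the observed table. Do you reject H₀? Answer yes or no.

Margins: r₁=6, r₂=10, c₁=9, c₂=7, n=16
p_obs = C(6,4)·C(10,5)/C(16,9); sum pmf over tables with pmf ≤ p_obs
p-value (two-sided) = 0.63287
At α=0.05: p ≥ α → fail to reject H₀

reject H₀: no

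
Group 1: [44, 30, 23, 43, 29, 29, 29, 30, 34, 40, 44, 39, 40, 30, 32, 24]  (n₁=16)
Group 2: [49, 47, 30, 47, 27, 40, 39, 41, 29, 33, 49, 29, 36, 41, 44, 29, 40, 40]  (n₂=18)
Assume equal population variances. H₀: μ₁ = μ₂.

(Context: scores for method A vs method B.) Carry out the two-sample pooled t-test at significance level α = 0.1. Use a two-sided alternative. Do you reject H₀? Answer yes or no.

x̄₁=33.750, s₁=6.952, n₁=16
x̄₂=38.333, s₂=7.380, n₂=18
s_p² = [15·6.952² + 17·7.380²]/32 = 51.5938
SE = √(s_p²·(1/16+1/18)) = 2.4680
t = (33.750−38.333)/2.4680 = -1.8571
df = 32
p-value (two-sided) = 0.07252
At α=0.1: p < α → reject H₀

reject H₀: yes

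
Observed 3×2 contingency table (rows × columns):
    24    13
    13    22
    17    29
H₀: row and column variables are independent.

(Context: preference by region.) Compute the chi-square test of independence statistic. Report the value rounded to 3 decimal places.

test statistic = 7.924

Row totals [37, 35, 46], col totals [54, 64], n=118
χ² = (24−16.93)²/16.93 + (13−20.07)²/20.07 + (13−16.02)²/16.02 + (22−18.98)²/18.98 + (17−21.05)²/21.05 + (29−24.95)²/24.95 = 7.9244
df = 2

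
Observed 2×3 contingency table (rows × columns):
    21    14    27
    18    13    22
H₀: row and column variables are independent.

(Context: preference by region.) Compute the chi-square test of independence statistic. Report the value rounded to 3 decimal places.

Row totals [62, 53], col totals [39, 27, 49], n=115
χ² = (21−21.03)²/21.03 + (14−14.56)²/14.56 + (27−26.42)²/26.42 + (18−17.97)²/17.97 + (13−12.44)²/12.44 + (22−22.58)²/22.58 = 0.0741
df = 2

test statistic = 0.074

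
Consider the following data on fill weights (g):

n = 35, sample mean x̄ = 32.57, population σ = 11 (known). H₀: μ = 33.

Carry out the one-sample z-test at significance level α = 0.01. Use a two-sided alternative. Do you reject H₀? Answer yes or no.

SE = σ/√n = 11/√35 = 1.8593
z = (x̄−μ₀)/SE = (32.57−33)/1.8593 = -0.2313
p-value (two-sided) = 0.81711
At α=0.01: p ≥ α → fail to reject H₀

reject H₀: no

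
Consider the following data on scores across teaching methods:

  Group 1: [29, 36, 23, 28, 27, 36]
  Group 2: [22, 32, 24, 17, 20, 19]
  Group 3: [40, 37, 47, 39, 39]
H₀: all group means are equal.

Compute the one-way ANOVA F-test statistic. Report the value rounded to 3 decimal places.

test statistic = 18.622

Group means [29.83, 22.33, 40.40], grand mean 30.294
SSB = Σnᵢ(x̄ᵢ−x̄)² = 892.163; SSW = ΣΣ(x−x̄ᵢ)² = 335.367
MSB = 892.163/2 = 446.0814; MSW = 335.367/14 = 23.9548
F = MSB/MSW = 18.6218
df = (2, 14)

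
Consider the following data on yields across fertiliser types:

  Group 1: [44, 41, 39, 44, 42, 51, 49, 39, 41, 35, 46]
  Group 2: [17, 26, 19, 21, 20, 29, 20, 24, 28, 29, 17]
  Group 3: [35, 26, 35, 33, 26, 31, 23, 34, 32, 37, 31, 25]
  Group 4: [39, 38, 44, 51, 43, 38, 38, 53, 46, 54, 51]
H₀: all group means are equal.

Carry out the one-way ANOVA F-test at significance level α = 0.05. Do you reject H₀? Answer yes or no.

reject H₀: yes

Group means [42.82, 22.73, 30.67, 45.00], grand mean 35.200
SSB = Σnᵢ(x̄ᵢ−x̄)² = 3652.715; SSW = ΣΣ(x−x̄ᵢ)² = 1068.485
MSB = 3652.715/3 = 1217.5717; MSW = 1068.485/41 = 26.0606
F = MSB/MSW = 46.7208
df = (3, 41)
p-value (upper-tail) = 0.00000
At α=0.05: p < α → reject H₀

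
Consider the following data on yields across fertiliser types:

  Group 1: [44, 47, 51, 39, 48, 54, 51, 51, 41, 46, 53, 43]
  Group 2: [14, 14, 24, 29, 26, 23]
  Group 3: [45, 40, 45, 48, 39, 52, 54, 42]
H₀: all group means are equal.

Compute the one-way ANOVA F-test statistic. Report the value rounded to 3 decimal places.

test statistic = 50.296

Group means [47.33, 21.67, 45.62], grand mean 40.885
SSB = Σnᵢ(x̄ᵢ−x̄)² = 2894.779; SSW = ΣΣ(x−x̄ᵢ)² = 661.875
MSB = 2894.779/2 = 1447.3894; MSW = 661.875/23 = 28.7772
F = MSB/MSW = 50.2964
df = (2, 23)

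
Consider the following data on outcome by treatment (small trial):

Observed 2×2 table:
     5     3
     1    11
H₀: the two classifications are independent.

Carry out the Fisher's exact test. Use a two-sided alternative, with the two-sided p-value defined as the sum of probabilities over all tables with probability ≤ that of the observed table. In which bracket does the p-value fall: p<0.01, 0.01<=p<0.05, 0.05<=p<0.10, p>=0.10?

p-value bracket: 0.01<=p<0.05

Margins: r₁=8, r₂=12, c₁=6, c₂=14, n=20
p_obs = C(8,5)·C(12,1)/C(20,6); sum pmf over tables with pmf ≤ p_obs
p-value (two-sided) = 0.01806
→ bracket: 0.01<=p<0.05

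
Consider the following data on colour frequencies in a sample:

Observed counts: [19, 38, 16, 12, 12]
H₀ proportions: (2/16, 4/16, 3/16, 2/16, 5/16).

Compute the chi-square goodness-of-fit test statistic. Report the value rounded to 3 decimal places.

n = 97; E_i = n·p_i = [12.12, 24.25, 18.19, 12.12, 30.31]
χ² = (19−12.12)²/12.12 + (38−24.25)²/24.25 + (16−18.19)²/18.19 + (12−12.12)²/12.12 + (12−30.31)²/30.31 = 23.0220
df = 4

test statistic = 23.022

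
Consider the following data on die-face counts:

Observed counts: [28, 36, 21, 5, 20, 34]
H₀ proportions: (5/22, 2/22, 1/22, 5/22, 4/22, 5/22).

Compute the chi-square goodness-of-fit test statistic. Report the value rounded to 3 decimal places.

n = 144; E_i = n·p_i = [32.73, 13.09, 6.55, 32.73, 26.18, 32.73]
χ² = (28−32.73)²/32.73 + (36−13.09)²/13.09 + (21−6.55)²/6.55 + (5−32.73)²/32.73 + (20−26.18)²/26.18 + (34−32.73)²/32.73 = 97.6944
df = 5

test statistic = 97.694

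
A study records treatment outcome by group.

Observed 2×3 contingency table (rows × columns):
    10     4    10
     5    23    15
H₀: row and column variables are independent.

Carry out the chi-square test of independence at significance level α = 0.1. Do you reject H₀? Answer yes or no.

reject H₀: yes

Row totals [24, 43], col totals [15, 27, 25], n=67
χ² = (10−5.37)²/5.37 + (4−9.67)²/9.67 + (10−8.96)²/8.96 + (5−9.63)²/9.63 + (23−17.33)²/17.33 + (15−16.04)²/16.04 = 11.5802
df = 2
p-value (upper-tail) = 0.00306
At α=0.1: p < α → reject H₀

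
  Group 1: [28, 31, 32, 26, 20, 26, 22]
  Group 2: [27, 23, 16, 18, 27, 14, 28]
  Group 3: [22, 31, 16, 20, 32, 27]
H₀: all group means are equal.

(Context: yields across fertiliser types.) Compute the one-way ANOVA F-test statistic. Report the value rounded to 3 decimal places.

Group means [26.43, 21.86, 24.67], grand mean 24.300
SSB = Σnᵢ(x̄ᵢ−x̄)² = 74.295; SSW = ΣΣ(x−x̄ᵢ)² = 521.905
MSB = 74.295/2 = 37.1476; MSW = 521.905/17 = 30.7003
F = MSB/MSW = 1.2100
df = (2, 17)

test statistic = 1.210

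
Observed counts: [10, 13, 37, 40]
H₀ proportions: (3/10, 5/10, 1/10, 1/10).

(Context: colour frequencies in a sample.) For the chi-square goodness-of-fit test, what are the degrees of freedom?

degrees of freedom = 3

df = k − 1 = 4 − 1 = 3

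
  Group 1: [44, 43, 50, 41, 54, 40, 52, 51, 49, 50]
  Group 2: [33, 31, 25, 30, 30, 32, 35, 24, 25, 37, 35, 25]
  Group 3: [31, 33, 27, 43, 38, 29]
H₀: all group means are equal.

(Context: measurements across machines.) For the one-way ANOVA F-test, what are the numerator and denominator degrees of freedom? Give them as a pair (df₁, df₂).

k = 3 groups, N = 28 total
df = (k−1, N−k) = (3−1, 28−3) = (2, 25)

degrees of freedom = [2, 25]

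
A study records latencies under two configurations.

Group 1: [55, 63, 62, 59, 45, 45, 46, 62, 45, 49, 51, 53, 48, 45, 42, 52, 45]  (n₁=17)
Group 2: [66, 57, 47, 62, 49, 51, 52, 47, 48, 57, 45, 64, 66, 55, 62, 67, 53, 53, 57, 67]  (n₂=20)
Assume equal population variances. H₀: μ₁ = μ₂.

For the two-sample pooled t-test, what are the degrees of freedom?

degrees of freedom = 35

df = n₁ + n₂ − 2 = 17 + 20 − 2 = 35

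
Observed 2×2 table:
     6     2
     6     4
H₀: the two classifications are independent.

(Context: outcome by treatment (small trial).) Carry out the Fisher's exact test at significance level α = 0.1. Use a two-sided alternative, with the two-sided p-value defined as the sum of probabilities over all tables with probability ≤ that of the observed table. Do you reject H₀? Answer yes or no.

Margins: r₁=8, r₂=10, c₁=12, c₂=6, n=18
p_obs = C(8,6)·C(10,6)/C(18,12); sum pmf over tables with pmf ≤ p_obs
p-value (two-sided) = 0.63801
At α=0.1: p ≥ α → fail to reject H₀

reject H₀: no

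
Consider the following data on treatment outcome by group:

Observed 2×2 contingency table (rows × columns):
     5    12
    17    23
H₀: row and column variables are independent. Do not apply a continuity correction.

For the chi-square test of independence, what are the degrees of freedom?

df = (r−1)(c−1) = (2−1)·(2−1) = 1

degrees of freedom = 1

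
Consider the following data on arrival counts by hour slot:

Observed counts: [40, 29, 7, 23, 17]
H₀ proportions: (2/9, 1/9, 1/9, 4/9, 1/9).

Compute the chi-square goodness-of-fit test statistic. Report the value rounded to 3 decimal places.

test statistic = 47.804

n = 116; E_i = n·p_i = [25.78, 12.89, 12.89, 51.56, 12.89]
χ² = (40−25.78)²/25.78 + (29−12.89)²/12.89 + (7−12.89)²/12.89 + (23−51.56)²/51.56 + (17−12.89)²/12.89 = 47.8039
df = 4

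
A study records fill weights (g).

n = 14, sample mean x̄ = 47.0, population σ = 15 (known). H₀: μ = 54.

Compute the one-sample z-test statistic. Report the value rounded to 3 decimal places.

SE = σ/√n = 15/√14 = 4.0089
z = (x̄−μ₀)/SE = (47.0−54)/4.0089 = -1.7461

test statistic = -1.746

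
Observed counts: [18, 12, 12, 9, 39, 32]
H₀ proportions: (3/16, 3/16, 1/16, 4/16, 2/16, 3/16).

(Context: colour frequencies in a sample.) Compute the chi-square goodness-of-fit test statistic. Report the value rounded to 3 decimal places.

n = 122; E_i = n·p_i = [22.88, 22.88, 7.62, 30.50, 15.25, 22.88]
χ² = (18−22.88)²/22.88 + (12−22.88)²/22.88 + (12−7.62)²/7.62 + (9−30.50)²/30.50 + (39−15.25)²/15.25 + (32−22.88)²/22.88 = 64.5027
df = 5

test statistic = 64.503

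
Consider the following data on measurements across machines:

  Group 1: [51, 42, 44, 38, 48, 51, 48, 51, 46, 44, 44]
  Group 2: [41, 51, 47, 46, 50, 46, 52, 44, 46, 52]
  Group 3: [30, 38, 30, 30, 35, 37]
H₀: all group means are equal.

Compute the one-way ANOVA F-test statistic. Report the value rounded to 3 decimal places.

Group means [46.09, 47.50, 33.33], grand mean 43.778
SSB = Σnᵢ(x̄ᵢ−x̄)² = 851.924; SSW = ΣΣ(x−x̄ᵢ)² = 366.742
MSB = 851.924/2 = 425.9621; MSW = 366.742/24 = 15.2809
F = MSB/MSW = 27.8754
df = (2, 24)

test statistic = 27.875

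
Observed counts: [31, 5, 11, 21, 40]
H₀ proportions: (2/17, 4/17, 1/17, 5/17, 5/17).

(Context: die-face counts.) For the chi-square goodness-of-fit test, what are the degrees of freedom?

df = k − 1 = 5 − 1 = 4

degrees of freedom = 4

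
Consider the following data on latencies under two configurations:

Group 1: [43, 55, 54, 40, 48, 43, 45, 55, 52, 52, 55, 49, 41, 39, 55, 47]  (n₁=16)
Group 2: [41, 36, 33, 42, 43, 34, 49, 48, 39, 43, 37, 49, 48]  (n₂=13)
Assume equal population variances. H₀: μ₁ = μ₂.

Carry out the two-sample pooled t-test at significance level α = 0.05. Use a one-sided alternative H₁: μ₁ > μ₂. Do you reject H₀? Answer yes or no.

x̄₁=48.312, s₁=5.873, n₁=16
x̄₂=41.692, s₂=5.677, n₂=13
s_p² = [15·5.873² + 12·5.677²]/27 = 33.4891
SE = √(s_p²·(1/16+1/13)) = 2.1608
t = (48.312−41.692)/2.1608 = 3.0637
df = 27
p-value (one-sided, H₁ greater) = 0.00246
At α=0.05: p < α → reject H₀

reject H₀: yes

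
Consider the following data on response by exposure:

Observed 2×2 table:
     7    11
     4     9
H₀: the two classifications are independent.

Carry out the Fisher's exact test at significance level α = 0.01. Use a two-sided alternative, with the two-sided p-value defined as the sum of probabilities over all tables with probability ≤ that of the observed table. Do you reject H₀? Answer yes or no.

Margins: r₁=18, r₂=13, c₁=11, c₂=20, n=31
p_obs = C(18,7)·C(13,4)/C(31,11); sum pmf over tables with pmf ≤ p_obs
p-value (two-sided) = 0.71783
At α=0.01: p ≥ α → fail to reject H₀

reject H₀: no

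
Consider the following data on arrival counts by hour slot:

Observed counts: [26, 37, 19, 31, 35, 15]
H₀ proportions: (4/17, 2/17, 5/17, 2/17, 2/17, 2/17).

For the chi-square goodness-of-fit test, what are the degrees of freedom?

degrees of freedom = 5

df = k − 1 = 6 − 1 = 5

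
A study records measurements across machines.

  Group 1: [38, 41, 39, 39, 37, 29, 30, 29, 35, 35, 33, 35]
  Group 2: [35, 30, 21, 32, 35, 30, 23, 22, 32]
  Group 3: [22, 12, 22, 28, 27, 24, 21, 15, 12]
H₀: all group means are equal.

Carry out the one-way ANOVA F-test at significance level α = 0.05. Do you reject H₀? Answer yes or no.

Group means [35.00, 28.89, 20.33], grand mean 28.767
SSB = Σnᵢ(x̄ᵢ−x̄)² = 1106.478; SSW = ΣΣ(x−x̄ᵢ)² = 712.889
MSB = 1106.478/2 = 553.2389; MSW = 712.889/27 = 26.4033
F = MSB/MSW = 20.9534
df = (2, 27)
p-value (upper-tail) = 0.00000
At α=0.05: p < α → reject H₀

reject H₀: yes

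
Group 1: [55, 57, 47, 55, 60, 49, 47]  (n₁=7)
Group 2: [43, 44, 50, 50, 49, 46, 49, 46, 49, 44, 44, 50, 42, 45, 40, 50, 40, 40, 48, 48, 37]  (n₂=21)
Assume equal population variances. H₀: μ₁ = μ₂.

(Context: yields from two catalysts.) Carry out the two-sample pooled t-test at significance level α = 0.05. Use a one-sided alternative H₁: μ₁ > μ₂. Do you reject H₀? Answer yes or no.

x̄₁=52.857, s₁=5.178, n₁=7
x̄₂=45.429, s₂=3.995, n₂=21
s_p² = [6·5.178² + 20·3.995²]/26 = 18.4615
SE = √(s_p²·(1/7+1/21)) = 1.8752
t = (52.857−45.429)/1.8752 = 3.9614
df = 26
p-value (one-sided, H₁ greater) = 0.00026
At α=0.05: p < α → reject H₀

reject H₀: yes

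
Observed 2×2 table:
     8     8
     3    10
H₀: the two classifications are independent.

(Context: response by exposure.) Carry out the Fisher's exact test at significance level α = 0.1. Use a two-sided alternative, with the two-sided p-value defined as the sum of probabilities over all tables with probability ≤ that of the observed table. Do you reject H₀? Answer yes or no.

Margins: r₁=16, r₂=13, c₁=11, c₂=18, n=29
p_obs = C(16,8)·C(13,3)/C(29,11); sum pmf over tables with pmf ≤ p_obs
p-value (two-sided) = 0.24903
At α=0.1: p ≥ α → fail to reject H₀

reject H₀: no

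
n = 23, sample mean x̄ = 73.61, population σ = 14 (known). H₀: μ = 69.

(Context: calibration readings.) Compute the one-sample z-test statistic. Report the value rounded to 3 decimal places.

test statistic = 1.579

SE = σ/√n = 14/√23 = 2.9192
z = (x̄−μ₀)/SE = (73.61−69)/2.9192 = 1.5792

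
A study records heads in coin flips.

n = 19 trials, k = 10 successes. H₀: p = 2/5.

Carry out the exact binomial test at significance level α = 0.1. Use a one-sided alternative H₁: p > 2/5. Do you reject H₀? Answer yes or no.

reject H₀: no

Exact binomial: n=19, k=10, p₀=2/5=0.4000
P(X≥10) from Σ C(n,i)·p₀^i·(1−p₀)^(n−i)
p-value (one-sided, H₁ greater) = 0.18609
At α=0.1: p ≥ α → fail to reject H₀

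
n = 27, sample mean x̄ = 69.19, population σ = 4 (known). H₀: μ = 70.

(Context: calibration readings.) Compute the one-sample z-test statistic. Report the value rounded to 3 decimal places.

SE = σ/√n = 4/√27 = 0.7698
z = (x̄−μ₀)/SE = (69.19−70)/0.7698 = -1.0522

test statistic = -1.052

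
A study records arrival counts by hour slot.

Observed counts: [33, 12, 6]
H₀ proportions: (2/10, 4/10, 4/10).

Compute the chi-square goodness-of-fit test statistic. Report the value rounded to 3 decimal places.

test statistic = 64.588

n = 51; E_i = n·p_i = [10.20, 20.40, 20.40]
χ² = (33−10.20)²/10.20 + (12−20.40)²/20.40 + (6−20.40)²/20.40 = 64.5882
df = 2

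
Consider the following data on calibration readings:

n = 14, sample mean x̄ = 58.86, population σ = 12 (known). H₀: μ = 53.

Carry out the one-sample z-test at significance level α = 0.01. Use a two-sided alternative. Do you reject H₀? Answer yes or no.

SE = σ/√n = 12/√14 = 3.2071
z = (x̄−μ₀)/SE = (58.86−53)/3.2071 = 1.8272
p-value (two-sided) = 0.06767
At α=0.01: p ≥ α → fail to reject H₀

reject H₀: no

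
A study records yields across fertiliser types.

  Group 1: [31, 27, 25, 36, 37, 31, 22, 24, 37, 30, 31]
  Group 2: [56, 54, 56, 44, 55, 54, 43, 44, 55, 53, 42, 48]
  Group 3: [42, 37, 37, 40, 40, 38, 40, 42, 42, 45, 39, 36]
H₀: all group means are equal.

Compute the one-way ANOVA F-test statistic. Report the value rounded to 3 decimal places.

Group means [30.09, 50.33, 39.83], grand mean 40.371
SSB = Σnᵢ(x̄ᵢ−x̄)² = 2356.929; SSW = ΣΣ(x−x̄ᵢ)² = 697.242
MSB = 2356.929/2 = 1178.4645; MSW = 697.242/32 = 21.7888
F = MSB/MSW = 54.0857
df = (2, 32)

test statistic = 54.086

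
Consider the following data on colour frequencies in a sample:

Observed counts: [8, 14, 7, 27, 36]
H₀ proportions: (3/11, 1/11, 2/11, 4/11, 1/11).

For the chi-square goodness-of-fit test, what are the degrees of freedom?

degrees of freedom = 4

df = k − 1 = 5 − 1 = 4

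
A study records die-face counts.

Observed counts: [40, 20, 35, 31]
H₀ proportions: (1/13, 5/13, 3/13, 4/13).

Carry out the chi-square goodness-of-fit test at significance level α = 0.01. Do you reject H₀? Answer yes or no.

n = 126; E_i = n·p_i = [9.69, 48.46, 29.08, 38.77]
χ² = (40−9.69)²/9.69 + (20−48.46)²/48.46 + (35−29.08)²/29.08 + (31−38.77)²/38.77 = 114.2507
df = 3
p-value (upper-tail) = 0.00000
At α=0.01: p < α → reject H₀

reject H₀: yes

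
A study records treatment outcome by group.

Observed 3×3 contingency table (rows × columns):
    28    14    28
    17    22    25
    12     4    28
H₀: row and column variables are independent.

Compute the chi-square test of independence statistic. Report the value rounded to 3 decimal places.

Row totals [70, 64, 44], col totals [57, 40, 81], n=178
χ² = (28−22.42)²/22.42 + (14−15.73)²/15.73 + (28−31.85)²/31.85 + (17−20.49)²/20.49 + (22−14.38)²/14.38 + (25−29.12)²/29.12 + (12−14.09)²/14.09 + (4−9.89)²/9.89 + (28−20.02)²/20.02 = 14.2569
df = 4

test statistic = 14.257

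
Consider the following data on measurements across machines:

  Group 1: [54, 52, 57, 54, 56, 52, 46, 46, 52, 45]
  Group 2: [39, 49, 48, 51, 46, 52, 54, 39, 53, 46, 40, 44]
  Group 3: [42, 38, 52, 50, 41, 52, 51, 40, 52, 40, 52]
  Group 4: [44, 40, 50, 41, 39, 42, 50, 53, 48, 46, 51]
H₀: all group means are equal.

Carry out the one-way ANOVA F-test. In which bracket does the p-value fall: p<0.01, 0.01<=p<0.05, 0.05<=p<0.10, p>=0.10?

Group means [51.40, 46.75, 46.36, 45.82], grand mean 47.477
SSB = Σnᵢ(x̄ᵢ−x̄)² = 204.145; SSW = ΣΣ(x−x̄ᵢ)² = 1084.832
MSB = 204.145/3 = 68.0485; MSW = 1084.832/40 = 27.1208
F = MSB/MSW = 2.5091
df = (3, 40)
p-value (upper-tail) = 0.07250
→ bracket: 0.05<=p<0.10

p-value bracket: 0.05<=p<0.10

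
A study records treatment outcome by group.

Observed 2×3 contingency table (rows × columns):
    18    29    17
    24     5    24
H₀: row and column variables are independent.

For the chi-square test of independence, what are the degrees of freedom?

df = (r−1)(c−1) = (2−1)·(3−1) = 2

degrees of freedom = 2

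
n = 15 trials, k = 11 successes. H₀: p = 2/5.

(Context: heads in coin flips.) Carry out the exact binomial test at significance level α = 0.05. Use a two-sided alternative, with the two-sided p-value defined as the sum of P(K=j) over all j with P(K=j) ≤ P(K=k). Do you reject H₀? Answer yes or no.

Exact binomial: n=15, k=11, p₀=2/5=0.4000
P(X=j) = C(n,j)·p₀^j·(1−p₀)^(n−j); p = Σ P(X=j) over j with P(X=j) ≤ P(X=11)
p-value (two-sided) = 0.01452
At α=0.05: p < α → reject H₀

reject H₀: yes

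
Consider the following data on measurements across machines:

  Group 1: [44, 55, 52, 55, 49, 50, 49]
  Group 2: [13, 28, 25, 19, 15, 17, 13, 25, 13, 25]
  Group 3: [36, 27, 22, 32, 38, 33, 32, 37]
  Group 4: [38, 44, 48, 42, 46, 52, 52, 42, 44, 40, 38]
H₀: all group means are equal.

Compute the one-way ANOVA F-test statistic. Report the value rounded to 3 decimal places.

test statistic = 64.209

Group means [50.57, 19.30, 32.12, 44.18], grand mean 35.833
SSB = Σnᵢ(x̄ᵢ−x̄)² = 5130.674; SSW = ΣΣ(x−x̄ᵢ)² = 852.326
MSB = 5130.674/3 = 1710.2248; MSW = 852.326/32 = 26.6352
F = MSB/MSW = 64.2093
df = (3, 32)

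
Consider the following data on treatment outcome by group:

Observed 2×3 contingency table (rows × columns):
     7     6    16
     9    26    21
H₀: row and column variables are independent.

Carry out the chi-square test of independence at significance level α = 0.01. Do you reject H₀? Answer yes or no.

Row totals [29, 56], col totals [16, 32, 37], n=85
χ² = (7−5.46)²/5.46 + (6−10.92)²/10.92 + (16−12.62)²/12.62 + (9−10.54)²/10.54 + (26−21.08)²/21.08 + (21−24.38)²/24.38 = 5.3934
df = 2
p-value (upper-tail) = 0.06743
At α=0.01: p ≥ α → fail to reject H₀

reject H₀: no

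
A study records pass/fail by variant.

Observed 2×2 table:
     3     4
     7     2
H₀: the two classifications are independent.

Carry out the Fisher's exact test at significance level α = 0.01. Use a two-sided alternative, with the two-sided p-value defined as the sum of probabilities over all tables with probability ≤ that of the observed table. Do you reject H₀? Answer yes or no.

reject H₀: no

Margins: r₁=7, r₂=9, c₁=10, c₂=6, n=16
p_obs = C(7,3)·C(9,7)/C(16,10); sum pmf over tables with pmf ≤ p_obs
p-value (two-sided) = 0.30245
At α=0.01: p ≥ α → fail to reject H₀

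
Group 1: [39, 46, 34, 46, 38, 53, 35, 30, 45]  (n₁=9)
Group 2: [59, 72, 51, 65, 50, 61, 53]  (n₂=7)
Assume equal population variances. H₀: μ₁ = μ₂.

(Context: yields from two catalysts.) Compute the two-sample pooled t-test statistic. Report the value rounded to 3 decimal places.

x̄₁=40.667, s₁=7.314, n₁=9
x̄₂=58.714, s₂=8.056, n₂=7
s_p² = [8·7.314² + 6·8.056²]/14 = 58.3878
SE = √(s_p²·(1/9+1/7)) = 3.8508
t = (40.667−58.714)/3.8508 = -4.6867
df = 14

test statistic = -4.687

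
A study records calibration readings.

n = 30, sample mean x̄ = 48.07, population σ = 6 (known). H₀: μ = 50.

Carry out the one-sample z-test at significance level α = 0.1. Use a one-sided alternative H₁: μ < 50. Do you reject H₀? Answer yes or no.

SE = σ/√n = 6/√30 = 1.0954
z = (x̄−μ₀)/SE = (48.07−50)/1.0954 = -1.7618
p-value (one-sided, H₁ less) = 0.03905
At α=0.1: p < α → reject H₀

reject H₀: yes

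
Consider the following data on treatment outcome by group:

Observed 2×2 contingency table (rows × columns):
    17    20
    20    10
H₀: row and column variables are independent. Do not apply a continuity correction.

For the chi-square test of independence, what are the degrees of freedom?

degrees of freedom = 1

df = (r−1)(c−1) = (2−1)·(2−1) = 1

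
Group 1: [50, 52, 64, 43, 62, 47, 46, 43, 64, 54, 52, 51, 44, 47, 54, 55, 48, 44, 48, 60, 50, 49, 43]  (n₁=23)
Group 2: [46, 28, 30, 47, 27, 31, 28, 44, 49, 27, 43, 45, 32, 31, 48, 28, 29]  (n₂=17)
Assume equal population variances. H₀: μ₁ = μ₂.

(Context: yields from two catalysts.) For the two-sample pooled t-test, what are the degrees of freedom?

degrees of freedom = 38

df = n₁ + n₂ − 2 = 23 + 17 − 2 = 38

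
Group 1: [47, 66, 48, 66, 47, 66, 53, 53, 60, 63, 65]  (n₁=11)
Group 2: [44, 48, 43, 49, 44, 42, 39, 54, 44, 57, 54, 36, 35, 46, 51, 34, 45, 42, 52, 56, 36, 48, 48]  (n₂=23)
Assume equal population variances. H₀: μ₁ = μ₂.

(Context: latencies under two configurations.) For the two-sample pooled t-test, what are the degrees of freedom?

df = n₁ + n₂ − 2 = 11 + 23 − 2 = 32

degrees of freedom = 32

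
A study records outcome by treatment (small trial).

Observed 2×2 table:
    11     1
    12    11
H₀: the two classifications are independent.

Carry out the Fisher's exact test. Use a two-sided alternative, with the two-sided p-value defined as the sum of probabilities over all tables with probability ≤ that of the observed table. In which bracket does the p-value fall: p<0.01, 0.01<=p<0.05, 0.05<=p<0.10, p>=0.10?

Margins: r₁=12, r₂=23, c₁=23, c₂=12, n=35
p_obs = C(12,11)·C(23,12)/C(35,23); sum pmf over tables with pmf ≤ p_obs
p-value (two-sided) = 0.02680
→ bracket: 0.01<=p<0.05

p-value bracket: 0.01<=p<0.05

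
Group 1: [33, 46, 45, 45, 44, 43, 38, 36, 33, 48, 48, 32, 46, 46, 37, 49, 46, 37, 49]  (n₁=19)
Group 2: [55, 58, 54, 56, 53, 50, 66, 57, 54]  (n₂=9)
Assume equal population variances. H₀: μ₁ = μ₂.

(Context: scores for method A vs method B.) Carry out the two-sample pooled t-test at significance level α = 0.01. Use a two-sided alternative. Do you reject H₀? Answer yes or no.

reject H₀: yes

x̄₁=42.158, s₁=5.871, n₁=19
x̄₂=55.889, s₂=4.457, n₂=9
s_p² = [18·5.871² + 8·4.457²]/26 = 29.9775
SE = √(s_p²·(1/19+1/9)) = 2.2155
t = (42.158−55.889)/2.2155 = -6.1976
df = 26
p-value (two-sided) = 0.00000
At α=0.01: p < α → reject H₀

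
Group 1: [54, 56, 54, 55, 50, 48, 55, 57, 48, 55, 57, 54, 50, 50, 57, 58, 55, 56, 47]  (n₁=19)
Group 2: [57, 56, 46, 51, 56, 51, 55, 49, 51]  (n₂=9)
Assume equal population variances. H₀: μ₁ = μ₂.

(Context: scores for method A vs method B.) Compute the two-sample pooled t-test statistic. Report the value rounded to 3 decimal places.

x̄₁=53.474, s₁=3.486, n₁=19
x̄₂=52.444, s₂=3.745, n₂=9
s_p² = [18·3.486² + 8·3.745²]/26 = 12.7292
SE = √(s_p²·(1/19+1/9)) = 1.4437
t = (53.474−52.444)/1.4437 = 0.7129
df = 26

test statistic = 0.713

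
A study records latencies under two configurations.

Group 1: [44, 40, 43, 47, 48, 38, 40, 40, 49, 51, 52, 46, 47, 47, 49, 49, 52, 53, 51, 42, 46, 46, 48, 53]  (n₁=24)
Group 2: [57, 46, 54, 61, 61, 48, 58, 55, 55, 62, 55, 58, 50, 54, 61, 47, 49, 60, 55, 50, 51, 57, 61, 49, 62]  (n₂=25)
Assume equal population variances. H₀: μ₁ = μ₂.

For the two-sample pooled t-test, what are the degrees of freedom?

df = n₁ + n₂ − 2 = 24 + 25 − 2 = 47

degrees of freedom = 47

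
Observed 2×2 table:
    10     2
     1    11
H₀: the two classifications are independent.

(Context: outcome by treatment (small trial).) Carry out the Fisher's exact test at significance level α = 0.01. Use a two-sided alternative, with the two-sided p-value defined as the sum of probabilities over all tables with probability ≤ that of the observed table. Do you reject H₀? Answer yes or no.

reject H₀: yes

Margins: r₁=12, r₂=12, c₁=11, c₂=13, n=24
p_obs = C(12,10)·C(12,1)/C(24,11); sum pmf over tables with pmf ≤ p_obs
p-value (two-sided) = 0.00064
At α=0.01: p < α → reject H₀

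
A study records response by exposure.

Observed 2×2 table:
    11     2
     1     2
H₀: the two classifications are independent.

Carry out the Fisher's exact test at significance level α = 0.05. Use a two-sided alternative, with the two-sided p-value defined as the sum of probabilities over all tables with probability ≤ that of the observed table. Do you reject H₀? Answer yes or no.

reject H₀: no

Margins: r₁=13, r₂=3, c₁=12, c₂=4, n=16
p_obs = C(13,11)·C(3,1)/C(16,12); sum pmf over tables with pmf ≤ p_obs
p-value (two-sided) = 0.13571
At α=0.05: p ≥ α → fail to reject H₀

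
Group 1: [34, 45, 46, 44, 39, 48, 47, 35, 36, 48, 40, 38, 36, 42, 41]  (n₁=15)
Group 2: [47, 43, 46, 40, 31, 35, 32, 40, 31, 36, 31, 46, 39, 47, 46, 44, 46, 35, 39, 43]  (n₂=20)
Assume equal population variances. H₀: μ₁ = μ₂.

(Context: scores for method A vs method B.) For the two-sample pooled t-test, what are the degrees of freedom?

degrees of freedom = 33

df = n₁ + n₂ − 2 = 15 + 20 − 2 = 33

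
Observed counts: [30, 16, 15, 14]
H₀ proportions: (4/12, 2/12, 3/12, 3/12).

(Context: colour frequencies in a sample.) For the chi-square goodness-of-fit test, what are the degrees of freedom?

df = k − 1 = 4 − 1 = 3

degrees of freedom = 3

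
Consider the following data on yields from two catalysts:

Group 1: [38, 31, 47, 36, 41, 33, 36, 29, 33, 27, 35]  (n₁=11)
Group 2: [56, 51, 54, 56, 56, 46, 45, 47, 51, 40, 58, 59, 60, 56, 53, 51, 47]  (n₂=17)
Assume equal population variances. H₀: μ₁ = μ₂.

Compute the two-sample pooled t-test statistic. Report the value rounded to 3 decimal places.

x̄₁=35.091, s₁=5.612, n₁=11
x̄₂=52.118, s₂=5.589, n₂=17
s_p² = [10·5.612² + 16·5.589²]/26 = 31.3336
SE = √(s_p²·(1/11+1/17)) = 2.1660
t = (35.091−52.118)/2.1660 = -7.8608
df = 26

test statistic = -7.861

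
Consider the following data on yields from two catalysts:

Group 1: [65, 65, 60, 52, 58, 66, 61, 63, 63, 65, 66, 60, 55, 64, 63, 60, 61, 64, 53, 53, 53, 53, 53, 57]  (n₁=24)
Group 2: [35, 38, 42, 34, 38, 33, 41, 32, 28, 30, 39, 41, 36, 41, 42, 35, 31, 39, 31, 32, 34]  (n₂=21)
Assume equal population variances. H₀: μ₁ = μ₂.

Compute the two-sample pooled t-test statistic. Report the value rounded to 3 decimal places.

x̄₁=59.708, s₁=4.903, n₁=24
x̄₂=35.810, s₂=4.320, n₂=21
s_p² = [23·4.903² + 20·4.320²]/43 = 21.5395
SE = √(s_p²·(1/24+1/21)) = 1.3868
t = (59.708−35.810)/1.3868 = 17.2333
df = 43

test statistic = 17.233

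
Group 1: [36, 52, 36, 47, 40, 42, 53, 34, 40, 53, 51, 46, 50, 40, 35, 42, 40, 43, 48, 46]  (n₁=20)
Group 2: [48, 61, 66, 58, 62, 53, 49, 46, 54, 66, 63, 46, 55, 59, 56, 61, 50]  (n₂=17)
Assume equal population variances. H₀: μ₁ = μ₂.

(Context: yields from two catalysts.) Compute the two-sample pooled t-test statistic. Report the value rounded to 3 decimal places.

test statistic = -5.851

x̄₁=43.700, s₁=6.174, n₁=20
x̄₂=56.059, s₂=6.666, n₂=17
s_p² = [19·6.174² + 16·6.666²]/35 = 41.0040
SE = √(s_p²·(1/20+1/17)) = 2.1124
t = (43.700−56.059)/2.1124 = -5.8506
df = 35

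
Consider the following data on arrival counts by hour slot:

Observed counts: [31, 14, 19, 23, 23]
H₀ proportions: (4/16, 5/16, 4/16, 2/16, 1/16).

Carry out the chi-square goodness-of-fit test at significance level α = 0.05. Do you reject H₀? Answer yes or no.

reject H₀: yes

n = 110; E_i = n·p_i = [27.50, 34.38, 27.50, 13.75, 6.88]
χ² = (31−27.50)²/27.50 + (14−34.38)²/34.38 + (19−27.50)²/27.50 + (23−13.75)²/13.75 + (23−6.88)²/6.88 = 59.1927
df = 4
p-value (upper-tail) = 0.00000
At α=0.05: p < α → reject H₀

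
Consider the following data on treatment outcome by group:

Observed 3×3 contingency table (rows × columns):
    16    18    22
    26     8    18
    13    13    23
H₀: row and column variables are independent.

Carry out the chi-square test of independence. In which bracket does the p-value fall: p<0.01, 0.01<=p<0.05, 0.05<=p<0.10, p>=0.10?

p-value bracket: 0.05<=p<0.10

Row totals [56, 52, 49], col totals [55, 39, 63], n=157
χ² = (16−19.62)²/19.62 + (18−13.91)²/13.91 + (22−22.47)²/22.47 + (26−18.22)²/18.22 + (8−12.92)²/12.92 + (18−20.87)²/20.87 + (13−17.17)²/17.17 + (13−12.17)²/12.17 + (23−19.66)²/19.66 = 9.1040
df = 4
p-value (upper-tail) = 0.05855
→ bracket: 0.05<=p<0.10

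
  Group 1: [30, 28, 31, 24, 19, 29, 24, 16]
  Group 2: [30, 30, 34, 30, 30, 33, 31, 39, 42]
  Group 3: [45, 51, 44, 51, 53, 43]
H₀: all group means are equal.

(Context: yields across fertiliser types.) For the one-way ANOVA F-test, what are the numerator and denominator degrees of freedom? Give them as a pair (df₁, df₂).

k = 3 groups, N = 23 total
df = (k−1, N−k) = (3−1, 23−3) = (2, 20)

degrees of freedom = [2, 20]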